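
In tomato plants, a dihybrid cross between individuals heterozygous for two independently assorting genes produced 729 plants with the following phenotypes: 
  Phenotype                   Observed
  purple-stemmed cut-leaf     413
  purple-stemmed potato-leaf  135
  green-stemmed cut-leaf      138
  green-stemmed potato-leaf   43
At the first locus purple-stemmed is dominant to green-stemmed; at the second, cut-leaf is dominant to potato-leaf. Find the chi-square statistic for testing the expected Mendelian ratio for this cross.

0.199

A dihybrid F₂ with independent assortment and complete dominance at both loci gives a 9:3:3:1 phenotypic ratio.
Expected counts for N = 729 under a 9:3:3:1 ratio (total parts = 16):
  purple-stemmed cut-leaf: 729 × 9/16 = 410.0625
  purple-stemmed potato-leaf: 729 × 3/16 = 136.6875
  green-stemmed cut-leaf: 729 × 3/16 = 136.6875
  green-stemmed potato-leaf: 729 × 1/16 = 45.5625
χ² = Σ (O − E)² / E
  purple-stemmed cut-leaf: (413 − 410.0625)² / 410.0625 = 0.0210
  purple-stemmed potato-leaf: (135 − 136.6875)² / 136.6875 = 0.0208
  green-stemmed cut-leaf: (138 − 136.6875)² / 136.6875 = 0.0126
  green-stemmed potato-leaf: (43 − 45.5625)² / 45.5625 = 0.1441
χ² = 0.0210 + 0.0208 + 0.0126 + 0.1441 = 0.1985 ≈ 0.199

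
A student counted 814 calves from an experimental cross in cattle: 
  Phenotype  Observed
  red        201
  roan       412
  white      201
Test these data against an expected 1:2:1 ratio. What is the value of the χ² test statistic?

0.123

Under the 1:2:1 hypothesis (Σ ratio = 4, N = 814):
  red: 814 × 1/4 = 203.5
  roan: 814 × 2/4 = 407
  white: 814 × 1/4 = 203.5
χ² = Σ (O − E)² / E
  red: (201 − 203.5)² / 203.5 = 0.0307
  roan: (412 − 407)² / 407 = 0.0614
  white: (201 − 203.5)² / 203.5 = 0.0307
χ² = 0.0307 + 0.0614 + 0.0307 = 0.1228 ≈ 0.123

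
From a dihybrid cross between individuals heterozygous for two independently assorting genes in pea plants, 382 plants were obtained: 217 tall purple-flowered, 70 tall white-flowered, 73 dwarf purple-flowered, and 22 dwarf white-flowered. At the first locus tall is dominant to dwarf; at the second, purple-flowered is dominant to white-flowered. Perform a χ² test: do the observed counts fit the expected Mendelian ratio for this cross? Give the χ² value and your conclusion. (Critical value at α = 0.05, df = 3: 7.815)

A dihybrid F₂ with independent assortment and complete dominance at both loci gives a 9:3:3:1 phenotypic ratio.
Under the 9:3:3:1 hypothesis (Σ ratio = 16, N = 382):
  tall purple-flowered: 382 × 9/16 = 214.875
  tall white-flowered: 382 × 3/16 = 71.625
  dwarf purple-flowered: 382 × 3/16 = 71.625
  dwarf white-flowered: 382 × 1/16 = 23.875
χ² = Σ (O − E)² / E
  tall purple-flowered: (217 − 214.875)² / 214.875 = 0.0210
  tall white-flowered: (70 − 71.625)² / 71.625 = 0.0369
  dwarf purple-flowered: (73 − 71.625)² / 71.625 = 0.0264
  dwarf white-flowered: (22 − 23.875)² / 23.875 = 0.1473
χ² = 0.0210 + 0.0369 + 0.0264 + 0.1473 = 0.2316 ≈ 0.232
Degrees of freedom = 4 − 1 = 3; critical value at α = 0.05 is 7.815.
Since 0.232 < 7.815, we fail to reject the null hypothesis — the data are consistent with the 9:3:3:1 ratio.

0.232; consistent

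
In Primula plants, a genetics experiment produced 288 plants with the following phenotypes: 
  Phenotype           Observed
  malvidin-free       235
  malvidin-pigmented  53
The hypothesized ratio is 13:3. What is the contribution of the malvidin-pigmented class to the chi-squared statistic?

0.019

The 13:3 ratio has 16 parts, so with N = 288 the expected counts are:
  malvidin-free: 288 × 13/16 = 234
  malvidin-pigmented: 288 × 3/16 = 54
Contribution of malvidin-pigmented: (53 − 54)² / 54 = 0.0185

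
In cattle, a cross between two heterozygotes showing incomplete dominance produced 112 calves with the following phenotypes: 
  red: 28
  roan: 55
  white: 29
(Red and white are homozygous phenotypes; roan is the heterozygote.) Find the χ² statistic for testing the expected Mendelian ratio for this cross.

With incomplete dominance, a heterozygote × heterozygote cross gives a 1:2:1 phenotypic ratio.
Total ratio parts = 4. Expected numbers out of 112:
  red: 112 × 1/4 = 28
  roan: 112 × 2/4 = 56
  white: 112 × 1/4 = 28
χ² = Σ (O − E)² / E
  red: (28 − 28)² / 28 = 0.0000
  roan: (55 − 56)² / 56 = 0.0179
  white: (29 − 28)² / 28 = 0.0357
χ² = 0.0000 + 0.0179 + 0.0357 = 0.0536 ≈ 0.054

0.054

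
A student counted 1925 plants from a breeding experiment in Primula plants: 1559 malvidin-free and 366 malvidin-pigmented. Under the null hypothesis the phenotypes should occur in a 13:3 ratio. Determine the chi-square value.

0.087

Total ratio parts = 16. Expected numbers out of 1925:
  malvidin-free: 1925 × 13/16 = 1564.0625
  malvidin-pigmented: 1925 × 3/16 = 360.9375
χ² = Σ (O − E)² / E
  malvidin-free: (1559 − 1564.0625)² / 1564.0625 = 0.0164
  malvidin-pigmented: (366 − 360.9375)² / 360.9375 = 0.0710
χ² = 0.0164 + 0.0710 = 0.0874 ≈ 0.087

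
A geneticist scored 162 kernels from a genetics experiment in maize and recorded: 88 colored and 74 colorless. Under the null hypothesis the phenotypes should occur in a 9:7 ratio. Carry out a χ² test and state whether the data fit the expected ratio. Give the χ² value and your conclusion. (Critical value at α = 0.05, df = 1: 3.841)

The 9:7 ratio has 16 parts, so with N = 162 the expected counts are:
  colored: 162 × 9/16 = 91.125
  colorless: 162 × 7/16 = 70.875
χ² = Σ (O − E)² / E
  colored: (88 − 91.125)² / 91.125 = 0.1072
  colorless: (74 − 70.875)² / 70.875 = 0.1378
χ² = 0.1072 + 0.1378 = 0.245
Degrees of freedom = 2 − 1 = 1; critical value at α = 0.05 is 3.841.
Since 0.245 < 3.841, we fail to reject the null hypothesis — the data are consistent with the 9:7 ratio.

0.245; consistent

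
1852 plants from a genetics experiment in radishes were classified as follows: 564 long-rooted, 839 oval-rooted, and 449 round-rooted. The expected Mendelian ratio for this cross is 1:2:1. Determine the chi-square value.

The 1:2:1 ratio has 4 parts, so with N = 1852 the expected counts are:
  long-rooted: 1852 × 1/4 = 463
  oval-rooted: 1852 × 2/4 = 926
  round-rooted: 1852 × 1/4 = 463
χ² = Σ (O − E)² / E
  long-rooted: (564 − 463)² / 463 = 22.0324
  oval-rooted: (839 − 926)² / 926 = 8.1739
  round-rooted: (449 − 463)² / 463 = 0.4233
χ² = 22.0324 + 8.1739 + 0.4233 = 30.6296 ≈ 30.630

30.630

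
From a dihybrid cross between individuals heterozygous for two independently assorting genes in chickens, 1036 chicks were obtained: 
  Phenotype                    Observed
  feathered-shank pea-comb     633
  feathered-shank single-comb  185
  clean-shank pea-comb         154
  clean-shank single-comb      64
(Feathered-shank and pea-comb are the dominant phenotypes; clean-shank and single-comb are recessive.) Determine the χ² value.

A dihybrid F₂ with independent assortment and complete dominance at both loci gives a 9:3:3:1 phenotypic ratio.
Expected counts for N = 1036 under a 9:3:3:1 ratio (total parts = 16):
  feathered-shank pea-comb: 1036 × 9/16 = 582.75
  feathered-shank single-comb: 1036 × 3/16 = 194.25
  clean-shank pea-comb: 1036 × 3/16 = 194.25
  clean-shank single-comb: 1036 × 1/16 = 64.75
χ² = Σ (O − E)² / E
  feathered-shank pea-comb: (633 − 582.75)² / 582.75 = 4.3330
  feathered-shank single-comb: (185 − 194.25)² / 194.25 = 0.4405
  clean-shank pea-comb: (154 − 194.25)² / 194.25 = 8.3401
  clean-shank single-comb: (64 − 64.75)² / 64.75 = 0.0087
χ² = 4.3330 + 0.4405 + 8.3401 + 0.0087 = 13.1223 ≈ 13.122

13.122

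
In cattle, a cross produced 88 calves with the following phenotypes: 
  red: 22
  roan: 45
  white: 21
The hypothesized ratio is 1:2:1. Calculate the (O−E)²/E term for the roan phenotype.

Total ratio parts = 4. Expected numbers out of 88:
  red: 88 × 1/4 = 22
  roan: 88 × 2/4 = 44
  white: 88 × 1/4 = 22
Contribution of roan: (45 − 44)² / 44 = 0.0227

0.023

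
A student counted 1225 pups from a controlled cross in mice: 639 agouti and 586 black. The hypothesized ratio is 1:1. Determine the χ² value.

2.293

Under the 1:1 hypothesis (Σ ratio = 2, N = 1225):
  agouti: 1225 × 1/2 = 612.5
  black: 1225 × 1/2 = 612.5
χ² = Σ (O − E)² / E
  agouti: (639 − 612.5)² / 612.5 = 1.1465
  black: (586 − 612.5)² / 612.5 = 1.1465
χ² = 1.1465 + 1.1465 = 2.293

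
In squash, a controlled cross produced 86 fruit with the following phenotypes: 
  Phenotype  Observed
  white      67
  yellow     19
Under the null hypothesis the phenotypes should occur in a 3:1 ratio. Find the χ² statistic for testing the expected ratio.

0.388

The 3:1 ratio has 4 parts, so with N = 86 the expected counts are:
  white: 86 × 3/4 = 64.5
  yellow: 86 × 1/4 = 21.5
χ² = Σ (O − E)² / E
  white: (67 − 64.5)² / 64.5 = 0.0969
  yellow: (19 − 21.5)² / 21.5 = 0.2907
χ² = 0.0969 + 0.2907 = 0.3876 ≈ 0.388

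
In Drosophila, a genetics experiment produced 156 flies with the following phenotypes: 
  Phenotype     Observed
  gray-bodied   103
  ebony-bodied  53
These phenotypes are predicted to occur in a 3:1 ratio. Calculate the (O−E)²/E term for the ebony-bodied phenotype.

The 3:1 ratio has 4 parts, so with N = 156 the expected counts are:
  gray-bodied: 156 × 3/4 = 117
  ebony-bodied: 156 × 1/4 = 39
Contribution of ebony-bodied: (53 − 39)² / 39 = 5.0256

5.026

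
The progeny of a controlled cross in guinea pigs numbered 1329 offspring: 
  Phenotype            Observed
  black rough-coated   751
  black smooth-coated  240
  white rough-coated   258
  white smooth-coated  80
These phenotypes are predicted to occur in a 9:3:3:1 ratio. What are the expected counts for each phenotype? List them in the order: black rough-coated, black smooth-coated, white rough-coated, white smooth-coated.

Under the 9:3:3:1 hypothesis (Σ ratio = 16, N = 1329):
  black rough-coated: 1329 × 9/16 = 747.5625
  black smooth-coated: 1329 × 3/16 = 249.1875
  white rough-coated: 1329 × 3/16 = 249.1875
  white smooth-coated: 1329 × 1/16 = 83.0625

747.5625, 249.1875, 249.1875, 83.0625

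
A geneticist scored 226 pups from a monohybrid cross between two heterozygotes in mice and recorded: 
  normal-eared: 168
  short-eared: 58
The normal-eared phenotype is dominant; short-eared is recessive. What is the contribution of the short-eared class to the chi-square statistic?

For a monohybrid cross between heterozygotes with complete dominance, the expected phenotypic ratio is 3:1.
The 3:1 ratio has 4 parts, so with N = 226 the expected counts are:
  normal-eared: 226 × 3/4 = 169.5
  short-eared: 226 × 1/4 = 56.5
Contribution of short-eared: (58 − 56.5)² / 56.5 = 0.0398

0.040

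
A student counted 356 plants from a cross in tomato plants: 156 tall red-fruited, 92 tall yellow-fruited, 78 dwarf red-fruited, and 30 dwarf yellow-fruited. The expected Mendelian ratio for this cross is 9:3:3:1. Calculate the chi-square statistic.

23.925

Total ratio parts = 16. Expected numbers out of 356:
  tall red-fruited: 356 × 9/16 = 200.25
  tall yellow-fruited: 356 × 3/16 = 66.75
  dwarf red-fruited: 356 × 3/16 = 66.75
  dwarf yellow-fruited: 356 × 1/16 = 22.25
χ² = Σ (O − E)² / E
  tall red-fruited: (156 − 200.25)² / 200.25 = 9.7781
  tall yellow-fruited: (92 − 66.75)² / 66.75 = 9.5515
  dwarf red-fruited: (78 − 66.75)² / 66.75 = 1.8961
  dwarf yellow-fruited: (30 − 22.25)² / 22.25 = 2.6994
χ² = 9.7781 + 9.5515 + 1.8961 + 2.6994 = 23.9251 ≈ 23.925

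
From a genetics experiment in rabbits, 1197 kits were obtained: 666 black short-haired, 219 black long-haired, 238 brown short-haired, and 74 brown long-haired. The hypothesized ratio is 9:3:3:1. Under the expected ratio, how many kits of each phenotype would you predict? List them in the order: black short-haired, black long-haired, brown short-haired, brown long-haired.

The 9:3:3:1 ratio has 16 parts, so with N = 1197 the expected counts are:
  black short-haired: 1197 × 9/16 = 673.3125
  black long-haired: 1197 × 3/16 = 224.4375
  brown short-haired: 1197 × 3/16 = 224.4375
  brown long-haired: 1197 × 1/16 = 74.8125

673.3125, 224.4375, 224.4375, 74.8125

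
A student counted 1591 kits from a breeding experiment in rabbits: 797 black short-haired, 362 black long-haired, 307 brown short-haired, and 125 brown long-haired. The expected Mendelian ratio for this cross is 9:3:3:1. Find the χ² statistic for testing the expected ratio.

31.139

Expected counts for N = 1591 under a 9:3:3:1 ratio (total parts = 16):
  black short-haired: 1591 × 9/16 = 894.9375
  black long-haired: 1591 × 3/16 = 298.3125
  brown short-haired: 1591 × 3/16 = 298.3125
  brown long-haired: 1591 × 1/16 = 99.4375
χ² = Σ (O − E)² / E
  black short-haired: (797 − 894.9375)² / 894.9375 = 10.7178
  black long-haired: (362 − 298.3125)² / 298.3125 = 13.5968
  brown short-haired: (307 − 298.3125)² / 298.3125 = 0.2530
  brown long-haired: (125 − 99.4375)² / 99.4375 = 6.5714
χ² = 10.7178 + 13.5968 + 0.2530 + 6.5714 = 31.139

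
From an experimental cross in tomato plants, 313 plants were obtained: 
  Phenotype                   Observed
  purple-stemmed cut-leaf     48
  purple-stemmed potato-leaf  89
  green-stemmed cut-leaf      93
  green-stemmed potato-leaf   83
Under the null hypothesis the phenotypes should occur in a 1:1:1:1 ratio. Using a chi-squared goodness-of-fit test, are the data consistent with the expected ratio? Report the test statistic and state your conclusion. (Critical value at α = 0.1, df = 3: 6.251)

Total ratio parts = 4. Expected numbers out of 313:
  purple-stemmed cut-leaf: 313 × 1/4 = 78.25
  purple-stemmed potato-leaf: 313 × 1/4 = 78.25
  green-stemmed cut-leaf: 313 × 1/4 = 78.25
  green-stemmed potato-leaf: 313 × 1/4 = 78.25
χ² = Σ (O − E)² / E
  purple-stemmed cut-leaf: (48 − 78.25)² / 78.25 = 11.6941
  purple-stemmed potato-leaf: (89 − 78.25)² / 78.25 = 1.4768
  green-stemmed cut-leaf: (93 − 78.25)² / 78.25 = 2.7804
  green-stemmed potato-leaf: (83 − 78.25)² / 78.25 = 0.2883
χ² = 11.6941 + 1.4768 + 2.7804 + 0.2883 = 16.2396 ≈ 16.240
Degrees of freedom = 4 − 1 = 3; critical value at α = 0.1 is 6.251.
Since 16.240 > 6.251, we reject the null hypothesis — the data do not fit the 1:1:1:1 ratio.

16.240; not consistent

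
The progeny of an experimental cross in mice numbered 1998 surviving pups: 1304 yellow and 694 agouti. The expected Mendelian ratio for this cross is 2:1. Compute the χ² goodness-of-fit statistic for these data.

1.766

Expected counts for N = 1998 under a 2:1 ratio (total parts = 3):
  yellow: 1998 × 2/3 = 1332
  agouti: 1998 × 1/3 = 666
χ² = Σ (O − E)² / E
  yellow: (1304 − 1332)² / 1332 = 0.5886
  agouti: (694 − 666)² / 666 = 1.1772
χ² = 0.5886 + 1.1772 = 1.7658 ≈ 1.766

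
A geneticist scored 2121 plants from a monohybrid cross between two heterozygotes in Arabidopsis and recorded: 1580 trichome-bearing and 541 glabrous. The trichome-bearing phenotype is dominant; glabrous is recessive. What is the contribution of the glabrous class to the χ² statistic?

For a monohybrid cross between heterozygotes with complete dominance, the expected phenotypic ratio is 3:1.
Expected counts for N = 2121 under a 3:1 ratio (total parts = 4):
  trichome-bearing: 2121 × 3/4 = 1590.75
  glabrous: 2121 × 1/4 = 530.25
Contribution of glabrous: (541 − 530.25)² / 530.25 = 0.2179

0.218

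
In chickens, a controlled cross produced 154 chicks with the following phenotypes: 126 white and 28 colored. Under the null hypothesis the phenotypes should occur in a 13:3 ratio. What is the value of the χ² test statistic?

0.033

The 13:3 ratio has 16 parts, so with N = 154 the expected counts are:
  white: 154 × 13/16 = 125.125
  colored: 154 × 3/16 = 28.875
χ² = Σ (O − E)² / E
  white: (126 − 125.125)² / 125.125 = 0.0061
  colored: (28 − 28.875)² / 28.875 = 0.0265
χ² = 0.0061 + 0.0265 = 0.0326 ≈ 0.033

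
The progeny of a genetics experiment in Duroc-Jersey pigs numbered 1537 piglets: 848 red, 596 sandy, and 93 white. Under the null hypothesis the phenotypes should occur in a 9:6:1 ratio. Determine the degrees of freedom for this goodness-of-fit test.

A goodness-of-fit test with 3 phenotype classes has df = 3 − 1 = 2.

2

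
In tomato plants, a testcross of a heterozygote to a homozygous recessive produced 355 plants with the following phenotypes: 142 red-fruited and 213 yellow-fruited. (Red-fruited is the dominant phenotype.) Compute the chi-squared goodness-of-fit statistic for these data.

14.200

A testcross of a heterozygote (Aa × aa) gives a 1:1 phenotypic ratio.
Total ratio parts = 2. Expected numbers out of 355:
  red-fruited: 355 × 1/2 = 177.5
  yellow-fruited: 355 × 1/2 = 177.5
χ² = Σ (O − E)² / E
  red-fruited: (142 − 177.5)² / 177.5 = 7.1000
  yellow-fruited: (213 − 177.5)² / 177.5 = 7.1000
χ² = 7.1000 + 7.1000 = 14.200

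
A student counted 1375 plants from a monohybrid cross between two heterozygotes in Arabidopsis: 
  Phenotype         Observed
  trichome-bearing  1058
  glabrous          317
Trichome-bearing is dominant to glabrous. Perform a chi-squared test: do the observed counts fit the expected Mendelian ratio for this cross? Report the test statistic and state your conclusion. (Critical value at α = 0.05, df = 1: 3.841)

2.776; consistent

For a monohybrid cross between heterozygotes with complete dominance, the expected phenotypic ratio is 3:1.
Total ratio parts = 4. Expected numbers out of 1375:
  trichome-bearing: 1375 × 3/4 = 1031.25
  glabrous: 1375 × 1/4 = 343.75
χ² = Σ (O − E)² / E
  trichome-bearing: (1058 − 1031.25)² / 1031.25 = 0.6939
  glabrous: (317 − 343.75)² / 343.75 = 2.0816
χ² = 0.6939 + 2.0816 = 2.7755 ≈ 2.776
Degrees of freedom = 2 − 1 = 1; critical value at α = 0.05 is 3.841.
Since 2.776 < 3.841, we fail to reject the null hypothesis — the data are consistent with the 3:1 ratio.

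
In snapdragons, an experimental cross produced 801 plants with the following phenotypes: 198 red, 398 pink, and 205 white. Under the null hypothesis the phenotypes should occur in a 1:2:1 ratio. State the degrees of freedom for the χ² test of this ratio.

A goodness-of-fit test with 3 phenotype classes has df = 3 − 1 = 2.

2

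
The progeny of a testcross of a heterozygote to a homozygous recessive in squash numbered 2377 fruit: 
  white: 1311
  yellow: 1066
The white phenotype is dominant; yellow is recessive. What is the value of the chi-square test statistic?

25.252

A testcross of a heterozygote (Aa × aa) gives a 1:1 phenotypic ratio.
The 1:1 ratio has 2 parts, so with N = 2377 the expected counts are:
  white: 2377 × 1/2 = 1188.5
  yellow: 2377 × 1/2 = 1188.5
χ² = Σ (O − E)² / E
  white: (1311 − 1188.5)² / 1188.5 = 12.6262
  yellow: (1066 − 1188.5)² / 1188.5 = 12.6262
χ² = 12.6262 + 12.6262 = 25.2524 ≈ 25.252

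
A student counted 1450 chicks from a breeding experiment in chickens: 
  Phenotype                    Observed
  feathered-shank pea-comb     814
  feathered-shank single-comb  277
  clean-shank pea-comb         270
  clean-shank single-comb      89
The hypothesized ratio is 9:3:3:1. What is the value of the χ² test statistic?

The 9:3:3:1 ratio has 16 parts, so with N = 1450 the expected counts are:
  feathered-shank pea-comb: 1450 × 9/16 = 815.625
  feathered-shank single-comb: 1450 × 3/16 = 271.875
  clean-shank pea-comb: 1450 × 3/16 = 271.875
  clean-shank single-comb: 1450 × 1/16 = 90.625
χ² = Σ (O − E)² / E
  feathered-shank pea-comb: (814 − 815.625)² / 815.625 = 0.0032
  feathered-shank single-comb: (277 − 271.875)² / 271.875 = 0.0966
  clean-shank pea-comb: (270 − 271.875)² / 271.875 = 0.0129
  clean-shank single-comb: (89 − 90.625)² / 90.625 = 0.0291
χ² = 0.0032 + 0.0966 + 0.0129 + 0.0291 = 0.1418 ≈ 0.142

0.142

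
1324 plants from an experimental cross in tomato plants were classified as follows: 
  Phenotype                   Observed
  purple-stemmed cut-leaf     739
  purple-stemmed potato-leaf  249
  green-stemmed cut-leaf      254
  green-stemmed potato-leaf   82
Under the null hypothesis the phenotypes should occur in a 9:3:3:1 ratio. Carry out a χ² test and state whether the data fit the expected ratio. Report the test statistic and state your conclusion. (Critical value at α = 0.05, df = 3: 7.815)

0.187; consistent

The 9:3:3:1 ratio has 16 parts, so with N = 1324 the expected counts are:
  purple-stemmed cut-leaf: 1324 × 9/16 = 744.75
  purple-stemmed potato-leaf: 1324 × 3/16 = 248.25
  green-stemmed cut-leaf: 1324 × 3/16 = 248.25
  green-stemmed potato-leaf: 1324 × 1/16 = 82.75
χ² = Σ (O − E)² / E
  purple-stemmed cut-leaf: (739 − 744.75)² / 744.75 = 0.0444
  purple-stemmed potato-leaf: (249 − 248.25)² / 248.25 = 0.0023
  green-stemmed cut-leaf: (254 − 248.25)² / 248.25 = 0.1332
  green-stemmed potato-leaf: (82 − 82.75)² / 82.75 = 0.0068
χ² = 0.0444 + 0.0023 + 0.1332 + 0.0068 = 0.1867 ≈ 0.187
Degrees of freedom = 4 − 1 = 3; critical value at α = 0.05 is 7.815.
Since 0.187 < 7.815, we fail to reject the null hypothesis — the data are consistent with the 9:3:3:1 ratio.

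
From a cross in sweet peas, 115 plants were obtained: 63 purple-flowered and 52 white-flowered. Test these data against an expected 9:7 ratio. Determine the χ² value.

Under the 9:7 hypothesis (Σ ratio = 16, N = 115):
  purple-flowered: 115 × 9/16 = 64.6875
  white-flowered: 115 × 7/16 = 50.3125
χ² = Σ (O − E)² / E
  purple-flowered: (63 − 64.6875)² / 64.6875 = 0.0440
  white-flowered: (52 − 50.3125)² / 50.3125 = 0.0566
χ² = 0.0440 + 0.0566 = 0.1006 ≈ 0.101

0.101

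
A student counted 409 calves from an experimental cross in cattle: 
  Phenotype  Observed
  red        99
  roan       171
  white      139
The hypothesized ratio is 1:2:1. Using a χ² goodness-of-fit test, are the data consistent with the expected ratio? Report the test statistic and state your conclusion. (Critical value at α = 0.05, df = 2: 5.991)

18.800; not consistent

Expected counts for N = 409 under a 1:2:1 ratio (total parts = 4):
  red: 409 × 1/4 = 102.25
  roan: 409 × 2/4 = 204.5
  white: 409 × 1/4 = 102.25
χ² = Σ (O − E)² / E
  red: (99 − 102.25)² / 102.25 = 0.1033
  roan: (171 − 204.5)² / 204.5 = 5.4878
  white: (139 − 102.25)² / 102.25 = 13.2084
χ² = 0.1033 + 5.4878 + 13.2084 = 18.7995 ≈ 18.800
Degrees of freedom = 3 − 1 = 2; critical value at α = 0.05 is 5.991.
Since 18.800 > 5.991, we reject the null hypothesis — the data do not fit the 1:2:1 ratio.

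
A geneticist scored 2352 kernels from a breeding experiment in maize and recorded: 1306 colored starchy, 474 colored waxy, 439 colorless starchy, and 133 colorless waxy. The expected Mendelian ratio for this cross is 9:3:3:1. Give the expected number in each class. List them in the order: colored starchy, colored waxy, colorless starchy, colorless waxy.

The 9:3:3:1 ratio has 16 parts, so with N = 2352 the expected counts are:
  colored starchy: 2352 × 9/16 = 1323
  colored waxy: 2352 × 3/16 = 441
  colorless starchy: 2352 × 3/16 = 441
  colorless waxy: 2352 × 1/16 = 147

1323, 441, 441, 147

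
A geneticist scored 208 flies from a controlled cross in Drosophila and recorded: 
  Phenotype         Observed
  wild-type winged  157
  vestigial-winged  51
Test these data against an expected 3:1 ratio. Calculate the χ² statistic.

0.026

Under the 3:1 hypothesis (Σ ratio = 4, N = 208):
  wild-type winged: 208 × 3/4 = 156
  vestigial-winged: 208 × 1/4 = 52
χ² = Σ (O − E)² / E
  wild-type winged: (157 − 156)² / 156 = 0.0064
  vestigial-winged: (51 − 52)² / 52 = 0.0192
χ² = 0.0064 + 0.0192 = 0.0256 ≈ 0.026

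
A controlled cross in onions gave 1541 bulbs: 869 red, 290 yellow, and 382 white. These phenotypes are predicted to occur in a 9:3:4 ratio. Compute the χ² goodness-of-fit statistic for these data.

0.037

Under the 9:3:4 hypothesis (Σ ratio = 16, N = 1541):
  red: 1541 × 9/16 = 866.8125
  yellow: 1541 × 3/16 = 288.9375
  white: 1541 × 4/16 = 385.25
χ² = Σ (O − E)² / E
  red: (869 − 866.8125)² / 866.8125 = 0.0055
  yellow: (290 − 288.9375)² / 288.9375 = 0.0039
  white: (382 − 385.25)² / 385.25 = 0.0274
χ² = 0.0055 + 0.0039 + 0.0274 = 0.0368 ≈ 0.037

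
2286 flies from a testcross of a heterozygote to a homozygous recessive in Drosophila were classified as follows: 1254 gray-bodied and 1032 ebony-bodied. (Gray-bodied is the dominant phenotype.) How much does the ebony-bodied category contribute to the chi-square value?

A testcross of a heterozygote (Aa × aa) gives a 1:1 phenotypic ratio.
The 1:1 ratio has 2 parts, so with N = 2286 the expected counts are:
  gray-bodied: 2286 × 1/2 = 1143
  ebony-bodied: 2286 × 1/2 = 1143
Contribution of ebony-bodied: (1032 − 1143)² / 1143 = 10.7795

10.780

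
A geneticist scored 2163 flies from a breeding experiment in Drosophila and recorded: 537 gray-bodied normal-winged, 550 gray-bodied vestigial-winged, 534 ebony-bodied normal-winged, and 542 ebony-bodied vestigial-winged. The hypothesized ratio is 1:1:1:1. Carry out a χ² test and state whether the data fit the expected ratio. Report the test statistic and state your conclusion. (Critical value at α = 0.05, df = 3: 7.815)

Under the 1:1:1:1 hypothesis (Σ ratio = 4, N = 2163):
  gray-bodied normal-winged: 2163 × 1/4 = 540.75
  gray-bodied vestigial-winged: 2163 × 1/4 = 540.75
  ebony-bodied normal-winged: 2163 × 1/4 = 540.75
  ebony-bodied vestigial-winged: 2163 × 1/4 = 540.75
χ² = Σ (O − E)² / E
  gray-bodied normal-winged: (537 − 540.75)² / 540.75 = 0.0260
  gray-bodied vestigial-winged: (550 − 540.75)² / 540.75 = 0.1582
  ebony-bodied normal-winged: (534 − 540.75)² / 540.75 = 0.0843
  ebony-bodied vestigial-winged: (542 − 540.75)² / 540.75 = 0.0029
χ² = 0.0260 + 0.1582 + 0.0843 + 0.0029 = 0.2714 ≈ 0.271
Degrees of freedom = 4 − 1 = 3; critical value at α = 0.05 is 7.815.
Since 0.271 < 7.815, we fail to reject the null hypothesis — the data are consistent with the 1:1:1:1 ratio.

0.271; consistent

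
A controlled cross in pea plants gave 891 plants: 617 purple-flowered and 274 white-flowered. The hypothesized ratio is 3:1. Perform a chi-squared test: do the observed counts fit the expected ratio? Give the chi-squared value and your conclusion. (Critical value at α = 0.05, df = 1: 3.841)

Expected counts for N = 891 under a 3:1 ratio (total parts = 4):
  purple-flowered: 891 × 3/4 = 668.25
  white-flowered: 891 × 1/4 = 222.75
χ² = Σ (O − E)² / E
  purple-flowered: (617 − 668.25)² / 668.25 = 3.9305
  white-flowered: (274 − 222.75)² / 222.75 = 11.7915
χ² = 3.9305 + 11.7915 = 15.722
Degrees of freedom = 2 − 1 = 1; critical value at α = 0.05 is 3.841.
Since 15.722 > 3.841, we reject the null hypothesis — the data do not fit the 3:1 ratio.

15.722; not consistent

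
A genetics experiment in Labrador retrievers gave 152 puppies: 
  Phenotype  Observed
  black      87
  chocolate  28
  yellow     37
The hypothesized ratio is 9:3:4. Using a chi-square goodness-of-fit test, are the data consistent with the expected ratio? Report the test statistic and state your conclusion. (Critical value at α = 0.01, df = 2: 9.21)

0.061; consistent

Expected counts for N = 152 under a 9:3:4 ratio (total parts = 16):
  black: 152 × 9/16 = 85.5
  chocolate: 152 × 3/16 = 28.5
  yellow: 152 × 4/16 = 38
χ² = Σ (O − E)² / E
  black: (87 − 85.5)² / 85.5 = 0.0263
  chocolate: (28 − 28.5)² / 28.5 = 0.0088
  yellow: (37 − 38)² / 38 = 0.0263
χ² = 0.0263 + 0.0088 + 0.0263 = 0.0614 ≈ 0.061
Degrees of freedom = 3 − 1 = 2; critical value at α = 0.01 is 9.21.
Since 0.061 < 9.21, we fail to reject the null hypothesis — the data are consistent with the 9:3:4 ratio.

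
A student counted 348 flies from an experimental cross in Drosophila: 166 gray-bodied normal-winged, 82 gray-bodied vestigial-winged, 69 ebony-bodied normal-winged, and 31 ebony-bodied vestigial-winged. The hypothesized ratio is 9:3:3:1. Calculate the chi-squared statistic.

Total ratio parts = 16. Expected numbers out of 348:
  gray-bodied normal-winged: 348 × 9/16 = 195.75
  gray-bodied vestigial-winged: 348 × 3/16 = 65.25
  ebony-bodied normal-winged: 348 × 3/16 = 65.25
  ebony-bodied vestigial-winged: 348 × 1/16 = 21.75
χ² = Σ (O − E)² / E
  gray-bodied normal-winged: (166 − 195.75)² / 195.75 = 4.5214
  gray-bodied vestigial-winged: (82 − 65.25)² / 65.25 = 4.2998
  ebony-bodied normal-winged: (69 − 65.25)² / 65.25 = 0.2155
  ebony-bodied vestigial-winged: (31 − 21.75)² / 21.75 = 3.9339
χ² = 4.5214 + 4.2998 + 0.2155 + 3.9339 = 12.9706 ≈ 12.971

12.971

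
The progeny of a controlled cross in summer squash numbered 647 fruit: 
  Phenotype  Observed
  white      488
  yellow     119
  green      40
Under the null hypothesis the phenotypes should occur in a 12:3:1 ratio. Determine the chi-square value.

The 12:3:1 ratio has 16 parts, so with N = 647 the expected counts are:
  white: 647 × 12/16 = 485.25
  yellow: 647 × 3/16 = 121.3125
  green: 647 × 1/16 = 40.4375
χ² = Σ (O − E)² / E
  white: (488 − 485.25)² / 485.25 = 0.0156
  yellow: (119 − 121.3125)² / 121.3125 = 0.0441
  green: (40 − 40.4375)² / 40.4375 = 0.0047
χ² = 0.0156 + 0.0441 + 0.0047 = 0.0644 ≈ 0.064

0.064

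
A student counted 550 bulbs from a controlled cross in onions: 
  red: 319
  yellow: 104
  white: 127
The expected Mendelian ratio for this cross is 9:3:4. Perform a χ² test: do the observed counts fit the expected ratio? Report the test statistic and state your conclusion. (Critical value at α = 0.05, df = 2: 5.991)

Under the 9:3:4 hypothesis (Σ ratio = 16, N = 550):
  red: 550 × 9/16 = 309.375
  yellow: 550 × 3/16 = 103.125
  white: 550 × 4/16 = 137.5
χ² = Σ (O − E)² / E
  red: (319 − 309.375)² / 309.375 = 0.2994
  yellow: (104 − 103.125)² / 103.125 = 0.0074
  white: (127 − 137.5)² / 137.5 = 0.8018
χ² = 0.2994 + 0.0074 + 0.8018 = 1.1086 ≈ 1.109
Degrees of freedom = 3 − 1 = 2; critical value at α = 0.05 is 5.991.
Since 1.109 < 5.991, we fail to reject the null hypothesis — the data are consistent with the 9:3:4 ratio.

1.109; consistent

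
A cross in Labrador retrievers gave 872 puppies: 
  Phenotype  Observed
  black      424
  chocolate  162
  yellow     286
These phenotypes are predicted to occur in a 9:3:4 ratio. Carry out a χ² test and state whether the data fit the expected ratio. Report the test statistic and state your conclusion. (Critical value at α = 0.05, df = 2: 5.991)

30.241; not consistent

Total ratio parts = 16. Expected numbers out of 872:
  black: 872 × 9/16 = 490.5
  chocolate: 872 × 3/16 = 163.5
  yellow: 872 × 4/16 = 218
χ² = Σ (O − E)² / E
  black: (424 − 490.5)² / 490.5 = 9.0158
  chocolate: (162 − 163.5)² / 163.5 = 0.0138
  yellow: (286 − 218)² / 218 = 21.2110
χ² = 9.0158 + 0.0138 + 21.2110 = 30.2406 ≈ 30.241
Degrees of freedom = 3 − 1 = 2; critical value at α = 0.05 is 5.991.
Since 30.241 > 5.991, we reject the null hypothesis — the data do not fit the 9:3:4 ratio.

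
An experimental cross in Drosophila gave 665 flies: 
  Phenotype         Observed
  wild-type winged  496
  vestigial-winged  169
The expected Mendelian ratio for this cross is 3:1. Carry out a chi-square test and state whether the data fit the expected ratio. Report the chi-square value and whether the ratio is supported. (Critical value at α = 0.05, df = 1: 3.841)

Expected counts for N = 665 under a 3:1 ratio (total parts = 4):
  wild-type winged: 665 × 3/4 = 498.75
  vestigial-winged: 665 × 1/4 = 166.25
χ² = Σ (O − E)² / E
  wild-type winged: (496 − 498.75)² / 498.75 = 0.0152
  vestigial-winged: (169 − 166.25)² / 166.25 = 0.0455
χ² = 0.0152 + 0.0455 = 0.0607 ≈ 0.061
Degrees of freedom = 2 − 1 = 1; critical value at α = 0.05 is 3.841.
Since 0.061 < 3.841, we fail to reject the null hypothesis — the data are consistent with the 3:1 ratio.

0.061; consistent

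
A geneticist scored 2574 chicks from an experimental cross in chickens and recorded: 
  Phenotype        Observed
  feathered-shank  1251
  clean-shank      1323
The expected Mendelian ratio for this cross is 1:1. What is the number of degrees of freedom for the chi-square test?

1

A goodness-of-fit test with 2 phenotype classes has df = 2 − 1 = 1.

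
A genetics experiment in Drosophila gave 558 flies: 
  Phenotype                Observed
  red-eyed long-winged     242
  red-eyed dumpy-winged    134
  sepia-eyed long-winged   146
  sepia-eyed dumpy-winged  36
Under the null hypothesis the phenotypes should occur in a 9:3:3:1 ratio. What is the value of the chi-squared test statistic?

Under the 9:3:3:1 hypothesis (Σ ratio = 16, N = 558):
  red-eyed long-winged: 558 × 9/16 = 313.875
  red-eyed dumpy-winged: 558 × 3/16 = 104.625
  sepia-eyed long-winged: 558 × 3/16 = 104.625
  sepia-eyed dumpy-winged: 558 × 1/16 = 34.875
χ² = Σ (O − E)² / E
  red-eyed long-winged: (242 − 313.875)² / 313.875 = 16.4588
  red-eyed dumpy-winged: (134 − 104.625)² / 104.625 = 8.2475
  sepia-eyed long-winged: (146 − 104.625)² / 104.625 = 16.3622
  sepia-eyed dumpy-winged: (36 − 34.875)² / 34.875 = 0.0363
χ² = 16.4588 + 8.2475 + 16.3622 + 0.0363 = 41.1048 ≈ 41.105

41.105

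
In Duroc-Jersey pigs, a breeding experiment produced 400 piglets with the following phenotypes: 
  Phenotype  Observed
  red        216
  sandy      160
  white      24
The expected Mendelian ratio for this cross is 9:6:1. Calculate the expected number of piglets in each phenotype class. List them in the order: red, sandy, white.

The 9:6:1 ratio has 16 parts, so with N = 400 the expected counts are:
  red: 400 × 9/16 = 225
  sandy: 400 × 6/16 = 150
  white: 400 × 1/16 = 25

225, 150, 25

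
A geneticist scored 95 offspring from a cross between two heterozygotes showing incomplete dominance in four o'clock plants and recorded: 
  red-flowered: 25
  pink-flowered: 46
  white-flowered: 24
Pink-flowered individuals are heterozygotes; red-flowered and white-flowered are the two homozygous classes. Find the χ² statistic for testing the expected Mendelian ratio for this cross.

With incomplete dominance, a heterozygote × heterozygote cross gives a 1:2:1 phenotypic ratio.
The 1:2:1 ratio has 4 parts, so with N = 95 the expected counts are:
  red-flowered: 95 × 1/4 = 23.75
  pink-flowered: 95 × 2/4 = 47.5
  white-flowered: 95 × 1/4 = 23.75
χ² = Σ (O − E)² / E
  red-flowered: (25 − 23.75)² / 23.75 = 0.0658
  pink-flowered: (46 − 47.5)² / 47.5 = 0.0474
  white-flowered: (24 − 23.75)² / 23.75 = 0.0026
χ² = 0.0658 + 0.0474 + 0.0026 = 0.1158 ≈ 0.116

0.116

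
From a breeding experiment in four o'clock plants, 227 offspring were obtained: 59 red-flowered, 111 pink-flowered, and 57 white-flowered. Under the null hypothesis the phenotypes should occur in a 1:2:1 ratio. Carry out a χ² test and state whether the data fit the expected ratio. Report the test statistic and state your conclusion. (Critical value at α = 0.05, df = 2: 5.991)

The 1:2:1 ratio has 4 parts, so with N = 227 the expected counts are:
  red-flowered: 227 × 1/4 = 56.75
  pink-flowered: 227 × 2/4 = 113.5
  white-flowered: 227 × 1/4 = 56.75
χ² = Σ (O − E)² / E
  red-flowered: (59 − 56.75)² / 56.75 = 0.0892
  pink-flowered: (111 − 113.5)² / 113.5 = 0.0551
  white-flowered: (57 − 56.75)² / 56.75 = 0.0011
χ² = 0.0892 + 0.0551 + 0.0011 = 0.1454 ≈ 0.145
Degrees of freedom = 3 − 1 = 2; critical value at α = 0.05 is 5.991.
Since 0.145 < 5.991, we fail to reject the null hypothesis — the data are consistent with the 1:2:1 ratio.

0.145; consistent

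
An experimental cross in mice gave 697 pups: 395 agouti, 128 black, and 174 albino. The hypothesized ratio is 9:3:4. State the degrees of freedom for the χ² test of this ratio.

A goodness-of-fit test with 3 phenotype classes has df = 3 − 1 = 2.

2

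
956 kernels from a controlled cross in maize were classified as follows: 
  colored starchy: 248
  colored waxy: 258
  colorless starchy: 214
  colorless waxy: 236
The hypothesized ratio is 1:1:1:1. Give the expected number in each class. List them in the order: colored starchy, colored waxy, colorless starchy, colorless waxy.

Under the 1:1:1:1 hypothesis (Σ ratio = 4, N = 956):
  colored starchy: 956 × 1/4 = 239
  colored waxy: 956 × 1/4 = 239
  colorless starchy: 956 × 1/4 = 239
  colorless waxy: 956 × 1/4 = 239

239, 239, 239, 239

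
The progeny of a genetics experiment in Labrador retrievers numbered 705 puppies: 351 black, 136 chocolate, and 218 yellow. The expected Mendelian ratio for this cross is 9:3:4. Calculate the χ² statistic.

The 9:3:4 ratio has 16 parts, so with N = 705 the expected counts are:
  black: 705 × 9/16 = 396.5625
  chocolate: 705 × 3/16 = 132.1875
  yellow: 705 × 4/16 = 176.25
χ² = Σ (O − E)² / E
  black: (351 − 396.5625)² / 396.5625 = 5.2348
  chocolate: (136 − 132.1875)² / 132.1875 = 0.1100
  yellow: (218 − 176.25)² / 176.25 = 9.8897
χ² = 5.2348 + 0.1100 + 9.8897 = 15.2345 ≈ 15.235

15.235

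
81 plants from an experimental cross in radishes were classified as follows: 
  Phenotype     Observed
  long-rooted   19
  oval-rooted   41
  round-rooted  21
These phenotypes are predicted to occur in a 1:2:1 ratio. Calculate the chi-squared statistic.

0.111

Under the 1:2:1 hypothesis (Σ ratio = 4, N = 81):
  long-rooted: 81 × 1/4 = 20.25
  oval-rooted: 81 × 2/4 = 40.5
  round-rooted: 81 × 1/4 = 20.25
χ² = Σ (O − E)² / E
  long-rooted: (19 − 20.25)² / 20.25 = 0.0772
  oval-rooted: (41 − 40.5)² / 40.5 = 0.0062
  round-rooted: (21 − 20.25)² / 20.25 = 0.0278
χ² = 0.0772 + 0.0062 + 0.0278 = 0.1112 ≈ 0.111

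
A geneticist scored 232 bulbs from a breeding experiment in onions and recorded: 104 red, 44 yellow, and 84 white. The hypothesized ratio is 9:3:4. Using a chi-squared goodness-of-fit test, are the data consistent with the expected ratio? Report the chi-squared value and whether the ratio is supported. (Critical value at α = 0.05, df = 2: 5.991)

Total ratio parts = 16. Expected numbers out of 232:
  red: 232 × 9/16 = 130.5
  yellow: 232 × 3/16 = 43.5
  white: 232 × 4/16 = 58
χ² = Σ (O − E)² / E
  red: (104 − 130.5)² / 130.5 = 5.3812
  yellow: (44 − 43.5)² / 43.5 = 0.0057
  white: (84 − 58)² / 58 = 11.6552
χ² = 5.3812 + 0.0057 + 11.6552 = 17.0421 ≈ 17.042
Degrees of freedom = 3 − 1 = 2; critical value at α = 0.05 is 5.991.
Since 17.042 > 5.991, we reject the null hypothesis — the data do not fit the 9:3:4 ratio.

17.042; not consistent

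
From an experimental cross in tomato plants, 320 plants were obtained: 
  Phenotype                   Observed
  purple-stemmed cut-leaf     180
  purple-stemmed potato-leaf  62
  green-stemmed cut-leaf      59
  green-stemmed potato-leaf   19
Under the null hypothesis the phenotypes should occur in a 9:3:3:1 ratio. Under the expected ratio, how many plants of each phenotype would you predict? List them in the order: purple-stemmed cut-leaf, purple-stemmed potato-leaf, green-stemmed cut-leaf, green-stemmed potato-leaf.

180, 60, 60, 20

The 9:3:3:1 ratio has 16 parts, so with N = 320 the expected counts are:
  purple-stemmed cut-leaf: 320 × 9/16 = 180
  purple-stemmed potato-leaf: 320 × 3/16 = 60
  green-stemmed cut-leaf: 320 × 3/16 = 60
  green-stemmed potato-leaf: 320 × 1/16 = 20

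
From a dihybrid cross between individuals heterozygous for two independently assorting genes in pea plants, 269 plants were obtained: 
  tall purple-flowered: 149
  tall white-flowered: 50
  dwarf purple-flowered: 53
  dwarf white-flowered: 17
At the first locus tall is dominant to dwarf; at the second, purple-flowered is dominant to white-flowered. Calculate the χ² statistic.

0.171

A dihybrid F₂ with independent assortment and complete dominance at both loci gives a 9:3:3:1 phenotypic ratio.
Under the 9:3:3:1 hypothesis (Σ ratio = 16, N = 269):
  tall purple-flowered: 269 × 9/16 = 151.3125
  tall white-flowered: 269 × 3/16 = 50.4375
  dwarf purple-flowered: 269 × 3/16 = 50.4375
  dwarf white-flowered: 269 × 1/16 = 16.8125
χ² = Σ (O − E)² / E
  tall purple-flowered: (149 − 151.3125)² / 151.3125 = 0.0353
  tall white-flowered: (50 − 50.4375)² / 50.4375 = 0.0038
  dwarf purple-flowered: (53 − 50.4375)² / 50.4375 = 0.1302
  dwarf white-flowered: (17 − 16.8125)² / 16.8125 = 0.0021
χ² = 0.0353 + 0.0038 + 0.1302 + 0.0021 = 0.1714 ≈ 0.171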